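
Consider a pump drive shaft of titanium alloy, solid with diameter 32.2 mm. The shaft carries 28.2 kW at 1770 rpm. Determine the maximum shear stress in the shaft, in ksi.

3.37 ksi

ω = 2π·1770/60 = 185.4 rad/s, so T = P/ω = 28.2×10³ / 185.4 = 152.1 N·m.
J = πd⁴/32 = π(0.0322)⁴/32 = 1.055×10^-7 m⁴.
τ_max = T·r/J = 152.1 × 0.0161 / 1.055×10^-7 = 2.321×10^7 Pa.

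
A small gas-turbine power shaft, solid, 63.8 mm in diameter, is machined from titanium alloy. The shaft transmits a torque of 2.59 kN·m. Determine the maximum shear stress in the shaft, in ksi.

7.37 ksi

J = πd⁴/32 = π(0.0638)⁴/32 = 1.627×10^-6 m⁴.
τ_max = T·r/J = 2590 × 0.0319 / 1.627×10^-6 = 5.079×10^7 Pa.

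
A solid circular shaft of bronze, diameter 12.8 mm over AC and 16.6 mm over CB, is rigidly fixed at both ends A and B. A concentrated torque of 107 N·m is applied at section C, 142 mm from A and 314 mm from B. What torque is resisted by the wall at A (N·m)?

46.9 N·m

Compatibility: T_A·a/J_AC = T_B·b/J_CB with T_A + T_B = T₀.
J_AC = 2.64×10^-9 m⁴, J_CB = 7.45×10^-9 m⁴, so T_A = T₀·(J_AC/a)/((J_AC/a)+(J_CB/b)) = 46.95 N·m, T_B = 60.05 N·m.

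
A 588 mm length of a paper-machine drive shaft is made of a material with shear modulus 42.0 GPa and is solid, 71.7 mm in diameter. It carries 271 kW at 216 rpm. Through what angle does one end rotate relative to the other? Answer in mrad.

64.6 mrad

ω = 2π·216/60 = 22.62 rad/s, so T = P/ω = 271×10³ / 22.62 = 11980 N·m.
J = πd⁴/32 = π(0.0717)⁴/32 = 2.595×10^-6 m⁴.
θ = T·L/(G·J) = 11980 × 0.588 / (42.0×10⁹ × 2.595×10^-6) = 0.06465 rad.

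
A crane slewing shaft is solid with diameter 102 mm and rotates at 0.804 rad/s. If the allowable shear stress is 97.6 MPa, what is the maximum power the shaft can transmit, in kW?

J = πd⁴/32 = π(0.102)⁴/32 = 1.063×10^-5 m⁴.
T_max = τ_allow·J/r = 9.76×10^7 × 1.063×10^-5 / 0.0510 = 20340 N·m.
ω = 0.804 rad/s, so P_max = T_max·ω = 1.635×10^4 W.

16.4 kW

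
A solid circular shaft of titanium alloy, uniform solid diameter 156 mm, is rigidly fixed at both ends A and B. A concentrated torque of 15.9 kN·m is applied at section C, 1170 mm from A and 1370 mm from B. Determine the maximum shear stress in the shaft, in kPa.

With uniform GJ and both ends fixed, compatibility θ_AC = θ_CB gives T_A·a = T_B·b, together with T_A + T_B = T₀.
T_A = T₀·b/(a+b) = 15900·1370/2540 = 8576 N·m; T_B = 7324 N·m.
τ in each portion: τ_AC = 1.15×10^7 Pa, τ_CB = 9.83×10^6 Pa; maximum is in AC.
τ_max = T_AC·r/J = 8576·0.0780/5.81×10^-5 = 1.150×10^7 Pa.

11500 kPa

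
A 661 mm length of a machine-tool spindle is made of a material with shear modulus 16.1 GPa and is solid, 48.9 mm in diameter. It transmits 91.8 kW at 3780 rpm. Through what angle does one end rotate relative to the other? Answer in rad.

0.0170 rad

ω = 2π·3780/60 = 395.8 rad/s, so T = P/ω = 91.8×10³ / 395.8 = 231.9 N·m.
J = πd⁴/32 = π(0.0489)⁴/32 = 5.614×10^-7 m⁴.
θ = T·L/(G·J) = 231.9 × 0.661 / (16.1×10⁹ × 5.614×10^-7) = 0.01696 rad.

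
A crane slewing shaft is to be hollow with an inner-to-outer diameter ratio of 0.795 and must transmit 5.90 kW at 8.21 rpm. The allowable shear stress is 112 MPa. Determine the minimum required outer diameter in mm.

ω = 2π·8.21/60 = 0.8597 rad/s, so T = P/ω = 5.90×10³ / 0.8597 = 6862 N·m.
For a hollow shaft with d_i/d_o = 0.795: τ_max = 16T/(π d_o³ (1−k⁴)), so d_o = [16T/(π τ_allow (1−k⁴))]^(1/3) = [16·6862/(π·1.12×10^8·0.6005)]^(1/3) = 0.08040 m.

80.4 mm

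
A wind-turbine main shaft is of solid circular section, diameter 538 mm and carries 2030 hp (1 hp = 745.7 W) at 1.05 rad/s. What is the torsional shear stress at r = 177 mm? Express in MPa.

31.0 MPa

ω = 1.05 rad/s, so T = P/ω = 2030×745.7 / 1.050 = 1.442e6 N·m.
J = πd⁴/32 = π(0.538)⁴/32 = 8.225×10^-3 m⁴.
Shear stress varies linearly with radius: τ = T·r/J = 1.442e6 × 0.177 / 8.225×10^-3 = 3.103×10^7 Pa.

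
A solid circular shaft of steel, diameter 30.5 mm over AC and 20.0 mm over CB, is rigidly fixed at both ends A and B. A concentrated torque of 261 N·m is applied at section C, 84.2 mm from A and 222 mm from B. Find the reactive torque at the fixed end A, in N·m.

Compatibility: T_A·a/J_AC = T_B·b/J_CB with T_A + T_B = T₀.
J_AC = 8.50×10^-8 m⁴, J_CB = 1.57×10^-8 m⁴, so T_A = T₀·(J_AC/a)/((J_AC/a)+(J_CB/b)) = 243.9 N·m, T_B = 17.10 N·m.

244 N·m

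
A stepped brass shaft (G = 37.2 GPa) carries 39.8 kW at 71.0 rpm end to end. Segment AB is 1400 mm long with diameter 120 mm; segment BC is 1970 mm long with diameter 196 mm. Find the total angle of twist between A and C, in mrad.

11.9 mrad

ω = 2π·71.0/60 = 7.435 rad/s, so T = P/ω = 39.8×10³ / 7.435 = 5353 N·m.
J_AB = π(0.120)⁴/32 = 2.04×10^-5 m⁴; J_BC = π(0.196)⁴/32 = 1.45×10^-4 m⁴.
θ = (T/G)·Σ L_i/J_i = (5353/37.2×10⁹)·(1.40/2.04×10^-5 + 1.97/1.45×10^-4) = 0.01185 rad.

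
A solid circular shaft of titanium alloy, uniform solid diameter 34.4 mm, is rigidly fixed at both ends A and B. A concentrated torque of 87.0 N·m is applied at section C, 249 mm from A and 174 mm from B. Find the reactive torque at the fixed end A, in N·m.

With uniform GJ and both ends fixed, compatibility θ_AC = θ_CB gives T_A·a = T_B·b, together with T_A + T_B = T₀.
T_A = T₀·b/(a+b) = 87.00·174/423.0 = 35.79 N·m; T_B = 51.21 N·m.

35.8 N·m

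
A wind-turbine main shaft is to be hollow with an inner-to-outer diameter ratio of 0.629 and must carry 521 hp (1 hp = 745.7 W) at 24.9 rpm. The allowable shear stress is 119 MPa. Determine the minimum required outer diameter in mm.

ω = 2π·24.9/60 = 2.608 rad/s, so T = P/ω = 521×745.7 / 2.608 = 149000 N·m.
For a hollow shaft with d_i/d_o = 0.629: τ_max = 16T/(π d_o³ (1−k⁴)), so d_o = [16T/(π τ_allow (1−k⁴))]^(1/3) = [16·149000/(π·1.19×10^8·0.8435)]^(1/3) = 0.1963 m.

196 mm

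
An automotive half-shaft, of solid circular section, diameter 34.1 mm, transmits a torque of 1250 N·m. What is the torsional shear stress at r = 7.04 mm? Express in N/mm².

66.3 N/mm²

J = πd⁴/32 = π(0.0341)⁴/32 = 1.327×10^-7 m⁴.
Shear stress varies linearly with radius: τ = T·r/J = 1250 × 0.00704 / 1.327×10^-7 = 6.629×10^7 Pa.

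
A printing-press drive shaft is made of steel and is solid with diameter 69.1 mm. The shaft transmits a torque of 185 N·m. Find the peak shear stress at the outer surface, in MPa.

2.86 MPa

J = πd⁴/32 = π(0.0691)⁴/32 = 2.238×10^-6 m⁴.
τ_max = T·r/J = 185.0 × 0.0345 / 2.238×10^-6 = 2.856×10^6 Pa.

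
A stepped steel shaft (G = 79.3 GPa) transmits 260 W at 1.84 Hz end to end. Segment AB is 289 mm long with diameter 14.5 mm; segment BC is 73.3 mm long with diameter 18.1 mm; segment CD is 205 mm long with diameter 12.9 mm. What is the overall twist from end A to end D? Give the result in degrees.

ω = 2π·1.84 = 11.56 rad/s, so T = P/ω = 260 / 11.56 = 22.49 N·m.
J_AB = π(0.0145)⁴/32 = 4.34×10^-9 m⁴; J_BC = π(0.0181)⁴/32 = 1.05×10^-8 m⁴; J_CD = π(0.0129)⁴/32 = 2.72×10^-9 m⁴.
θ = (T/G)·Σ L_i/J_i = (22.49/79.3×10⁹)·(0.289/4.34×10^-9 + 0.0733/1.05×10^-8 + 0.205/2.72×10^-9) = 0.04224 rad.

2.42°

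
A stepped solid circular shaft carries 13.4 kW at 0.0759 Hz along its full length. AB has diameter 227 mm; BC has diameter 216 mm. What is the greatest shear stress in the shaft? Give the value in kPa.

ω = 2π·0.0759 = 0.4769 rad/s, so T = P/ω = 13.4×10³ / 0.4769 = 28100 N·m.
Under the same torque, τ_max = 16T/(πd³) is largest where d is smallest — segment BC (d = 216 mm).
τ_max = 16·28100/(π·(0.216)³) = 1.420×10^7 Pa.

14200 kPa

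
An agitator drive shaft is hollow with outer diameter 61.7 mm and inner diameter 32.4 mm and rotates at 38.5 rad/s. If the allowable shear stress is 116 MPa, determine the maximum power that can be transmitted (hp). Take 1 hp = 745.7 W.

J = π(d_o⁴ − d_i⁴)/32 = π(0.0617⁴ − 0.0324⁴)/32 = 1.315×10^-6 m⁴.
T_max = τ_allow·J/r = 1.16×10^8 × 1.315×10^-6 / 0.0309 = 4943 N·m.
ω = 38.5 rad/s, so P_max = T_max·ω = 1.903×10^5 W.

255 hp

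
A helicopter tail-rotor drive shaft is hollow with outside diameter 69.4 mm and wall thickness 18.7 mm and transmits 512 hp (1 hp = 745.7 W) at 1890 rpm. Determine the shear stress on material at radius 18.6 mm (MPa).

16.5 MPa

ω = 2π·1890/60 = 197.9 rad/s, so T = P/ω = 512×745.7 / 197.9 = 1929 N·m.
J = π(d_o⁴ − d_i⁴)/32 = π(0.0694⁴ − 0.0320⁴)/32 = 2.174×10^-6 m⁴.
Shear stress varies linearly with radius: τ = T·r/J = 1929 × 0.0186 / 2.174×10^-6 = 1.650×10^7 Pa.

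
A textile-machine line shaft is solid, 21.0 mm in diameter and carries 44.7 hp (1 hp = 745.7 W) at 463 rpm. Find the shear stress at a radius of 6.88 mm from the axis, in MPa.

248 MPa

ω = 2π·463/60 = 48.49 rad/s, so T = P/ω = 44.7×745.7 / 48.49 = 687.5 N·m.
J = πd⁴/32 = π(0.0210)⁴/32 = 1.909×10^-8 m⁴.
Shear stress varies linearly with radius: τ = T·r/J = 687.5 × 0.00688 / 1.909×10^-8 = 2.477×10^8 Pa.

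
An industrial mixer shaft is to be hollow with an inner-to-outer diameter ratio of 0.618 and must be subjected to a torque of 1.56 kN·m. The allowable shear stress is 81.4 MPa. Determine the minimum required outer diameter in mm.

For a hollow shaft with d_i/d_o = 0.618: τ_max = 16T/(π d_o³ (1−k⁴)), so d_o = [16T/(π τ_allow (1−k⁴))]^(1/3) = [16·1560/(π·8.14×10^7·0.8541)]^(1/3) = 0.04853 m.

48.5 mm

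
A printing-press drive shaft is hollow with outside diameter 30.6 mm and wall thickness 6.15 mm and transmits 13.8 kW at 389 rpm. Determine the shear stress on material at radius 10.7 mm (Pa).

4.83e7 Pa

ω = 2π·389/60 = 40.74 rad/s, so T = P/ω = 13.8×10³ / 40.74 = 338.8 N·m.
J = π(d_o⁴ − d_i⁴)/32 = π(0.0306⁴ − 0.0183⁴)/32 = 7.507×10^-8 m⁴.
Shear stress varies linearly with radius: τ = T·r/J = 338.8 × 0.0107 / 7.507×10^-8 = 4.829×10^7 Pa.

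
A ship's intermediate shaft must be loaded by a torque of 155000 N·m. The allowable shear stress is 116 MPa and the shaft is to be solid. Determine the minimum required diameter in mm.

190 mm

For a solid shaft τ_max = 16T/(πd³), so d = (16T/(π τ_allow))^(1/3) = (16·155000/(π·1.16×10^8))^(1/3) = 0.1895 m.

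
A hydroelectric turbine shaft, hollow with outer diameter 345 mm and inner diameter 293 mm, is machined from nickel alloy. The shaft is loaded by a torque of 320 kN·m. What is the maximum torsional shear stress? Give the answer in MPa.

82.7 MPa

J = π(d_o⁴ − d_i⁴)/32 = π(0.345⁴ − 0.293⁴)/32 = 6.673×10^-4 m⁴.
τ_max = T·r/J = 320000 × 0.172 / 6.673×10^-4 = 8.272×10^7 Pa.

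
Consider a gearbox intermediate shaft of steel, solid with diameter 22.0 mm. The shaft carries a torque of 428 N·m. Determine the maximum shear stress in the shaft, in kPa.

J = πd⁴/32 = π(0.0220)⁴/32 = 2.300×10^-8 m⁴.
τ_max = T·r/J = 428.0 × 0.0110 / 2.300×10^-8 = 2.047×10^8 Pa.

205000 kPa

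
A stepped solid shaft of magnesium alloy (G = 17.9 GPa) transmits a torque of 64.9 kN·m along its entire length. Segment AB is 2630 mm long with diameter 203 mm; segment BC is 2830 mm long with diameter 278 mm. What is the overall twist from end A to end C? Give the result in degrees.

4.28°

J_AB = π(0.203)⁴/32 = 1.67×10^-4 m⁴; J_BC = π(0.278)⁴/32 = 5.86×10^-4 m⁴.
θ = (T/G)·Σ L_i/J_i = (64900/17.9×10⁹)·(2.63/1.67×10^-4 + 2.83/5.86×10^-4) = 0.07469 rad.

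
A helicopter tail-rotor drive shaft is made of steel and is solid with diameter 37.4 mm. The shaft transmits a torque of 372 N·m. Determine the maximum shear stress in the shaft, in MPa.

J = πd⁴/32 = π(0.0374)⁴/32 = 1.921×10^-7 m⁴.
τ_max = T·r/J = 372.0 × 0.0187 / 1.921×10^-7 = 3.622×10^7 Pa.

36.2 MPa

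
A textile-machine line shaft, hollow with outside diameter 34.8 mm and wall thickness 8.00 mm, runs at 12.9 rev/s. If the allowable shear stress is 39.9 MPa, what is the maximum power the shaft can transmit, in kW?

J = π(d_o⁴ − d_i⁴)/32 = π(0.0348⁴ − 0.0188⁴)/32 = 1.317×10^-7 m⁴.
T_max = τ_allow·J/r = 3.99×10^7 × 1.317×10^-7 / 0.0174 = 302.0 N·m.
ω = 2π·12.9 = 81.05 rad/s, so P_max = T_max·ω = 2.448×10^4 W.

24.5 kW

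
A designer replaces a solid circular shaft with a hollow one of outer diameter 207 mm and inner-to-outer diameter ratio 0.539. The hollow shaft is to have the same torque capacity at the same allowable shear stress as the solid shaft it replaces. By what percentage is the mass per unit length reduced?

24.8 %

Equal τ_max and T ⇒ the solid shaft needs d_s³ = d_o³(1−k⁴), so d_s = 207·(1−0.539⁴)^(1/3) = 201.0 mm.
Area ratio A_h/A_s = d_o²(1−k²)/d_s² = (1−k²)/(1−k⁴)^(2/3) = 0.7524.
Mass saving = 1 − 0.7524 = 24.8 %.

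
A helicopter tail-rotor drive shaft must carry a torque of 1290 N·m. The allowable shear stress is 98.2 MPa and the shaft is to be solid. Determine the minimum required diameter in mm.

For a solid shaft τ_max = 16T/(πd³), so d = (16T/(π τ_allow))^(1/3) = (16·1290/(π·9.82×10^7))^(1/3) = 0.04060 m.

40.6 mm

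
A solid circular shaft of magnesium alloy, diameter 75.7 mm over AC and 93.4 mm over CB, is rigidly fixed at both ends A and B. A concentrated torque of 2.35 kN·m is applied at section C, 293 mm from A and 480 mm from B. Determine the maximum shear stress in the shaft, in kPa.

11400 kPa

Compatibility: T_A·a/J_AC = T_B·b/J_CB with T_A + T_B = T₀.
J_AC = 3.22×10^-6 m⁴, J_CB = 7.47×10^-6 m⁴, so T_A = T₀·(J_AC/a)/((J_AC/a)+(J_CB/b)) = 973.3 N·m, T_B = 1377 N·m.
τ in each portion: τ_AC = 1.14×10^7 Pa, τ_CB = 8.61×10^6 Pa; maximum is in AC.
τ_max = T_AC·r/J = 973.3·0.0379/3.22×10^-6 = 1.143×10^7 Pa.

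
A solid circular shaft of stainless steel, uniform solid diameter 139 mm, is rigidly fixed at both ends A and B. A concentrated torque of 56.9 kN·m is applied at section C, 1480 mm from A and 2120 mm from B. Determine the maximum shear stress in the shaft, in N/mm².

63.5 N/mm²

With uniform GJ and both ends fixed, compatibility θ_AC = θ_CB gives T_A·a = T_B·b, together with T_A + T_B = T₀.
T_A = T₀·b/(a+b) = 56900·2120/3600 = 33510 N·m; T_B = 23390 N·m.
τ in each portion: τ_AC = 6.35×10^7 Pa, τ_CB = 4.44×10^7 Pa; maximum is in AC.
τ_max = T_AC·r/J = 33510·0.0695/3.66×10^-5 = 6.354×10^7 Pa.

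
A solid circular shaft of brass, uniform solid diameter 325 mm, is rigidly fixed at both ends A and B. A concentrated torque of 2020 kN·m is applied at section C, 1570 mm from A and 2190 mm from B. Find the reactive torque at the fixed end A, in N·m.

With uniform GJ and both ends fixed, compatibility θ_AC = θ_CB gives T_A·a = T_B·b, together with T_A + T_B = T₀.
T_A = T₀·b/(a+b) = 2.020e6·2190/3760 = 1.177e6 N·m; T_B = 843500 N·m.

1.18e6 N·m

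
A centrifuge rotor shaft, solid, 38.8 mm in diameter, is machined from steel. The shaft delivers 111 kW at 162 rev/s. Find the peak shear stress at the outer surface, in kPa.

9510 kPa

ω = 2π·162 = 1018 rad/s, so T = P/ω = 111×10³ / 1018 = 109.1 N·m.
J = πd⁴/32 = π(0.0388)⁴/32 = 2.225×10^-7 m⁴.
τ_max = T·r/J = 109.1 × 0.0194 / 2.225×10^-7 = 9.508×10^6 Pa.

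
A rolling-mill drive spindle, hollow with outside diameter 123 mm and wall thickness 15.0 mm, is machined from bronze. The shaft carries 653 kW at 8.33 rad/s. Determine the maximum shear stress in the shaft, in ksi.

ω = 8.33 rad/s, so T = P/ω = 653×10³ / 8.330 = 78390 N·m.
J = π(d_o⁴ − d_i⁴)/32 = π(0.123⁴ − 0.0930⁴)/32 = 1.513×10^-5 m⁴.
τ_max = T·r/J = 78390 × 0.0615 / 1.513×10^-5 = 3.187×10^8 Pa.

46.2 ksi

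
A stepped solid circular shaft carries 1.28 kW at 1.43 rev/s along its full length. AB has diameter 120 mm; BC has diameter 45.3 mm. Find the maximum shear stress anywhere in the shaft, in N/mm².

7.80 N/mm²

ω = 2π·1.43 = 8.985 rad/s, so T = P/ω = 1.28×10³ / 8.985 = 142.5 N·m.
Under the same torque, τ_max = 16T/(πd³) is largest where d is smallest — segment BC (d = 45.3 mm).
τ_max = 16·142.5/(π·(0.0453)³) = 7.805×10^6 Pa.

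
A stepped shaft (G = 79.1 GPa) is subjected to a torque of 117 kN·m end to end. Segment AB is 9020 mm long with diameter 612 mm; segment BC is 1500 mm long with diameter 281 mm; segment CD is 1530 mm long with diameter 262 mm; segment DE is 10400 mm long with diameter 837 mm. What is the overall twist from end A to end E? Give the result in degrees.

0.562°

J_AB = π(0.612)⁴/32 = 0.0138 m⁴; J_BC = π(0.281)⁴/32 = 6.12×10^-4 m⁴; J_CD = π(0.262)⁴/32 = 4.63×10^-4 m⁴; J_DE = π(0.837)⁴/32 = 0.0482 m⁴.
θ = (T/G)·Σ L_i/J_i = (117000/79.1×10⁹)·(9.02/0.0138 + 1.50/6.12×10^-4 + 1.53/4.63×10^-4 + 10.4/0.0482) = 9.805×10^-3 rad.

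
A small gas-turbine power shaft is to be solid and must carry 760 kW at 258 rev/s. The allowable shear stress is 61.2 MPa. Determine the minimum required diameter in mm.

33.9 mm

ω = 2π·258 = 1621 rad/s, so T = P/ω = 760×10³ / 1621 = 468.8 N·m.
For a solid shaft τ_max = 16T/(πd³), so d = (16T/(π τ_allow))^(1/3) = (16·468.8/(π·6.12×10^7))^(1/3) = 0.03392 m.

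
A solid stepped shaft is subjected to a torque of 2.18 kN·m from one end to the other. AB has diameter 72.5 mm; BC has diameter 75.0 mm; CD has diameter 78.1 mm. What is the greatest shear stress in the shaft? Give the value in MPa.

Under the same torque, τ_max = 16T/(πd³) is largest where d is smallest — segment AB (d = 72.5 mm).
τ_max = 16·2180/(π·(0.0725)³) = 2.913×10^7 Pa.

29.1 MPa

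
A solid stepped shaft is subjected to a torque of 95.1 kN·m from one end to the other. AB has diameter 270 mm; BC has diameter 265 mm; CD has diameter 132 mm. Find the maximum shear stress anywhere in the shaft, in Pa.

Under the same torque, τ_max = 16T/(πd³) is largest where d is smallest — segment CD (d = 132 mm).
τ_max = 16·95100/(π·(0.132)³) = 2.106×10^8 Pa.

2.11e8 Pa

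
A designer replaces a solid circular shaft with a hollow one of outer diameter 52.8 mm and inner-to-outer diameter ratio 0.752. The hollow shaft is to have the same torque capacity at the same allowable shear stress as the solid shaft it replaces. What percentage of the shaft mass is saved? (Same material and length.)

Equal τ_max and T ⇒ the solid shaft needs d_s³ = d_o³(1−k⁴), so d_s = 52.8·(1−0.752⁴)^(1/3) = 46.44 mm.
Area ratio A_h/A_s = d_o²(1−k²)/d_s² = (1−k²)/(1−k⁴)^(2/3) = 0.5618.
Mass saving = 1 − 0.5618 = 43.8 %.

43.8 %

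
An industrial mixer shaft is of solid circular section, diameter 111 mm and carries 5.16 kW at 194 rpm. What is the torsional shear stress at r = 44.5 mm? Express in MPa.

0.758 MPa

ω = 2π·194/60 = 20.32 rad/s, so T = P/ω = 5.16×10³ / 20.32 = 254.0 N·m.
J = πd⁴/32 = π(0.111)⁴/32 = 1.490×10^-5 m⁴.
Shear stress varies linearly with radius: τ = T·r/J = 254.0 × 0.0445 / 1.490×10^-5 = 7.584×10^5 Pa.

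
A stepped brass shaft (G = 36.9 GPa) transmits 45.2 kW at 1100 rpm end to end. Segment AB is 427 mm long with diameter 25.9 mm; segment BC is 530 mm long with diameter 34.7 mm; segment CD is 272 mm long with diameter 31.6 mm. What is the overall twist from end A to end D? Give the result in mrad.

172 mrad

ω = 2π·1100/60 = 115.2 rad/s, so T = P/ω = 45.2×10³ / 115.2 = 392.4 N·m.
J_AB = π(0.0259)⁴/32 = 4.42×10^-8 m⁴; J_BC = π(0.0347)⁴/32 = 1.42×10^-7 m⁴; J_CD = π(0.0316)⁴/32 = 9.79×10^-8 m⁴.
θ = (T/G)·Σ L_i/J_i = (392.4/36.9×10⁹)·(0.427/4.42×10^-8 + 0.530/1.42×10^-7 + 0.272/9.79×10^-8) = 0.1719 rad.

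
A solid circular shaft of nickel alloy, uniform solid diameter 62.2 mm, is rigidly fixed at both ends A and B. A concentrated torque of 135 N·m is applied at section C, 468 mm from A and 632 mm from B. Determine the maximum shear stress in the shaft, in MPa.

With uniform GJ and both ends fixed, compatibility θ_AC = θ_CB gives T_A·a = T_B·b, together with T_A + T_B = T₀.
T_A = T₀·b/(a+b) = 135.0·632/1100 = 77.56 N·m; T_B = 57.44 N·m.
τ in each portion: τ_AC = 1.64×10^6 Pa, τ_CB = 1.22×10^6 Pa; maximum is in AC.
τ_max = T_AC·r/J = 77.56·0.0311/1.47×10^-6 = 1.642×10^6 Pa.

1.64 MPa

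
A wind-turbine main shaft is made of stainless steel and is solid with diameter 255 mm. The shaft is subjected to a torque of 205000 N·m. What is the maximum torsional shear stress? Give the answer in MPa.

63.0 MPa

J = πd⁴/32 = π(0.255)⁴/32 = 4.151×10^-4 m⁴.
τ_max = T·r/J = 205000 × 0.128 / 4.151×10^-4 = 6.297×10^7 Pa.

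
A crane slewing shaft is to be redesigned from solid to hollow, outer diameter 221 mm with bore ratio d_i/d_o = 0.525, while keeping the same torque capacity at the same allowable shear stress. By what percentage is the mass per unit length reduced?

Equal τ_max and T ⇒ the solid shaft needs d_s³ = d_o³(1−k⁴), so d_s = 221·(1−0.525⁴)^(1/3) = 215.3 mm.
Area ratio A_h/A_s = d_o²(1−k²)/d_s² = (1−k²)/(1−k⁴)^(2/3) = 0.7636.
Mass saving = 1 − 0.7636 = 23.6 %.

23.6 %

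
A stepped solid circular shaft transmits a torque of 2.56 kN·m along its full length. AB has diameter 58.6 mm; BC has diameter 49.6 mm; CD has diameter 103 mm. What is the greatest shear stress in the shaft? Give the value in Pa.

Under the same torque, τ_max = 16T/(πd³) is largest where d is smallest — segment BC (d = 49.6 mm).
τ_max = 16·2560/(π·(0.0496)³) = 1.068×10^8 Pa.

1.07e8 Pa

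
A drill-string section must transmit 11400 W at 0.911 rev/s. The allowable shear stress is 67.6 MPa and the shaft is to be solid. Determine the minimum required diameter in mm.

53.1 mm

ω = 2π·0.911 = 5.724 rad/s, so T = P/ω = 11400 / 5.724 = 1992 N·m.
For a solid shaft τ_max = 16T/(πd³), so d = (16T/(π τ_allow))^(1/3) = (16·1992/(π·6.76×10^7))^(1/3) = 0.05314 m.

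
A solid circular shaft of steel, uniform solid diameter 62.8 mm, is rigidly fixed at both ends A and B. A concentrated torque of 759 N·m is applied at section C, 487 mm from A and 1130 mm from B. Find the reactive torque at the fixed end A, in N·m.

530 N·m

With uniform GJ and both ends fixed, compatibility θ_AC = θ_CB gives T_A·a = T_B·b, together with T_A + T_B = T₀.
T_A = T₀·b/(a+b) = 759.0·1130/1617 = 530.4 N·m; T_B = 228.6 N·m.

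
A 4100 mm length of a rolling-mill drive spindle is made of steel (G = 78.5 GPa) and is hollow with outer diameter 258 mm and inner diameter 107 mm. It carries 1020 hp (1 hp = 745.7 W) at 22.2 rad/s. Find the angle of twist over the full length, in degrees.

0.243°

ω = 22.2 rad/s, so T = P/ω = 1020×745.7 / 22.20 = 34260 N·m.
J = π(d_o⁴ − d_i⁴)/32 = π(0.258⁴ − 0.107⁴)/32 = 4.221×10^-4 m⁴.
θ = T·L/(G·J) = 34260 × 4.10 / (78.5×10⁹ × 4.221×10^-4) = 4.239×10^-3 rad.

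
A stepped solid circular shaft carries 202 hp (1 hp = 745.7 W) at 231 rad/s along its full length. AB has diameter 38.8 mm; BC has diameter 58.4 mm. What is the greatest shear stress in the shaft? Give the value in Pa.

ω = 231 rad/s, so T = P/ω = 202×745.7 / 231.0 = 652.1 N·m.
Under the same torque, τ_max = 16T/(πd³) is largest where d is smallest — segment AB (d = 38.8 mm).
τ_max = 16·652.1/(π·(0.0388)³) = 5.686×10^7 Pa.

5.69e7 Pa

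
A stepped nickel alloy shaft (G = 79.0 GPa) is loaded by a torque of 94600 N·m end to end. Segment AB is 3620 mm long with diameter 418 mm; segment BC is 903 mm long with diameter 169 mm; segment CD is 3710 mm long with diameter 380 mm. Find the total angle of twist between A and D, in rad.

J_AB = π(0.418)⁴/32 = 3.00×10^-3 m⁴; J_BC = π(0.169)⁴/32 = 8.01×10^-5 m⁴; J_CD = π(0.380)⁴/32 = 2.05×10^-3 m⁴.
θ = (T/G)·Σ L_i/J_i = (94600/79.0×10⁹)·(3.62/3.00×10^-3 + 0.903/8.01×10^-5 + 3.71/2.05×10^-3) = 0.01712 rad.

0.0171 rad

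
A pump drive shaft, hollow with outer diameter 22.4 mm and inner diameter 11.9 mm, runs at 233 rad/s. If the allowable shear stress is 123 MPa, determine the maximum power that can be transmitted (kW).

58.2 kW

J = π(d_o⁴ − d_i⁴)/32 = π(0.0224⁴ − 0.0119⁴)/32 = 2.275×10^-8 m⁴.
T_max = τ_allow·J/r = 1.23×10^8 × 2.275×10^-8 / 0.0112 = 249.8 N·m.
ω = 233 rad/s, so P_max = T_max·ω = 5.821×10^4 W.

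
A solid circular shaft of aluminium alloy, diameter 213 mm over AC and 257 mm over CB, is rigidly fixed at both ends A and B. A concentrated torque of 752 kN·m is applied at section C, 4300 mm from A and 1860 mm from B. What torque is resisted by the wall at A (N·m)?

127000 N·m

Compatibility: T_A·a/J_AC = T_B·b/J_CB with T_A + T_B = T₀.
J_AC = 2.02×10^-4 m⁴, J_CB = 4.28×10^-4 m⁴, so T_A = T₀·(J_AC/a)/((J_AC/a)+(J_CB/b)) = 127500 N·m, T_B = 624500 N·m.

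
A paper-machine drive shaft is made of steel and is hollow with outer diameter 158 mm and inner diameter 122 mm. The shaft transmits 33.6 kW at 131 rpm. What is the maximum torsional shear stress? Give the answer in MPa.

ω = 2π·131/60 = 13.72 rad/s, so T = P/ω = 33.6×10³ / 13.72 = 2449 N·m.
J = π(d_o⁴ − d_i⁴)/32 = π(0.158⁴ − 0.122⁴)/32 = 3.943×10^-5 m⁴.
τ_max = T·r/J = 2449 × 0.0790 / 3.943×10^-5 = 4.907×10^6 Pa.

4.91 MPa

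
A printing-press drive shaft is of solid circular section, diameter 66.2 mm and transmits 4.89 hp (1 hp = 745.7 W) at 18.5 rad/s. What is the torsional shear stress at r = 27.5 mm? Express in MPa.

2.87 MPa

ω = 18.5 rad/s, so T = P/ω = 4.89×745.7 / 18.50 = 197.1 N·m.
J = πd⁴/32 = π(0.0662)⁴/32 = 1.886×10^-6 m⁴.
Shear stress varies linearly with radius: τ = T·r/J = 197.1 × 0.0275 / 1.886×10^-6 = 2.875×10^6 Pa.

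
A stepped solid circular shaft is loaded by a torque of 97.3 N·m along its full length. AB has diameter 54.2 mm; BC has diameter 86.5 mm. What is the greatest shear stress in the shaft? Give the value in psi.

Under the same torque, τ_max = 16T/(πd³) is largest where d is smallest — segment AB (d = 54.2 mm).
τ_max = 16·97.30/(π·(0.0542)³) = 3.112×10^6 Pa.

451 psi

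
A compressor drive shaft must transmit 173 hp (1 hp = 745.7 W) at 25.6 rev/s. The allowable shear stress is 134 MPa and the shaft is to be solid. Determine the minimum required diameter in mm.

31.2 mm

ω = 2π·25.6 = 160.8 rad/s, so T = P/ω = 173×745.7 / 160.8 = 802.0 N·m.
For a solid shaft τ_max = 16T/(πd³), so d = (16T/(π τ_allow))^(1/3) = (16·802.0/(π·1.34×10^8))^(1/3) = 0.03124 m.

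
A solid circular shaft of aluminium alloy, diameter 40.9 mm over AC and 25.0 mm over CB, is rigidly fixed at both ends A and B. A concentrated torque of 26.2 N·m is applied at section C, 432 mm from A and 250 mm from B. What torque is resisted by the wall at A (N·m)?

Compatibility: T_A·a/J_AC = T_B·b/J_CB with T_A + T_B = T₀.
J_AC = 2.75×10^-7 m⁴, J_CB = 3.83×10^-8 m⁴, so T_A = T₀·(J_AC/a)/((J_AC/a)+(J_CB/b)) = 21.11 N·m, T_B = 5.092 N·m.

21.1 N·m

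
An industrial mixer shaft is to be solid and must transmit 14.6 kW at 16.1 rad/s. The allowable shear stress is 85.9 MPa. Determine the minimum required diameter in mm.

37.7 mm

ω = 16.1 rad/s, so T = P/ω = 14.6×10³ / 16.10 = 906.8 N·m.
For a solid shaft τ_max = 16T/(πd³), so d = (16T/(π τ_allow))^(1/3) = (16·906.8/(π·8.59×10^7))^(1/3) = 0.03774 m.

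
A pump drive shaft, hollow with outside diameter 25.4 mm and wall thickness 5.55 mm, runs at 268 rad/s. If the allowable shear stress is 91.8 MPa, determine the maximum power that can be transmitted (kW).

J = π(d_o⁴ − d_i⁴)/32 = π(0.0254⁴ − 0.0143⁴)/32 = 3.676×10^-8 m⁴.
T_max = τ_allow·J/r = 9.18×10^7 × 3.676×10^-8 / 0.0127 = 265.7 N·m.
ω = 268 rad/s, so P_max = T_max·ω = 7.121×10^4 W.

71.2 kW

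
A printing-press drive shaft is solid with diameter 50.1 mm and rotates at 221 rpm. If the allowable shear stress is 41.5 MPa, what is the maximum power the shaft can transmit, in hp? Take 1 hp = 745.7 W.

J = πd⁴/32 = π(0.0501)⁴/32 = 6.185×10^-7 m⁴.
T_max = τ_allow·J/r = 4.15×10^7 × 6.185×10^-7 / 0.0250 = 1025 N·m.
ω = 2π·221/60 = 23.14 rad/s, so P_max = T_max·ω = 2.371×10^4 W.

31.8 hp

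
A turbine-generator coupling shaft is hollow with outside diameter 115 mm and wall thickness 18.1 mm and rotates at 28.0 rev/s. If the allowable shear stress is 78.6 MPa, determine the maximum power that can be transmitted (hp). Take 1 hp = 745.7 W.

4320 hp

J = π(d_o⁴ − d_i⁴)/32 = π(0.115⁴ − 0.0788⁴)/32 = 1.339×10^-5 m⁴.
T_max = τ_allow·J/r = 7.86×10^7 × 1.339×10^-5 / 0.0575 = 18300 N·m.
ω = 2π·28.0 = 175.9 rad/s, so P_max = T_max·ω = 3.219×10^6 W.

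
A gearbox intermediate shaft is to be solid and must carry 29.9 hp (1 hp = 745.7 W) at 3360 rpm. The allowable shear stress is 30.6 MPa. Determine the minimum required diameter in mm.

ω = 2π·3360/60 = 351.9 rad/s, so T = P/ω = 29.9×745.7 / 351.9 = 63.37 N·m.
For a solid shaft τ_max = 16T/(πd³), so d = (16T/(π τ_allow))^(1/3) = (16·63.37/(π·3.06×10^7))^(1/3) = 0.02193 m.

21.9 mm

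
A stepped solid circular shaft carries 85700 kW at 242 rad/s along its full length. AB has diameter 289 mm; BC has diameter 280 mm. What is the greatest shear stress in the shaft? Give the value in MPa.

ω = 242 rad/s, so T = P/ω = 85700×10³ / 242.0 = 354100 N·m.
Under the same torque, τ_max = 16T/(πd³) is largest where d is smallest — segment BC (d = 280 mm).
τ_max = 16·354100/(π·(0.280)³) = 8.216×10^7 Pa.

82.2 MPa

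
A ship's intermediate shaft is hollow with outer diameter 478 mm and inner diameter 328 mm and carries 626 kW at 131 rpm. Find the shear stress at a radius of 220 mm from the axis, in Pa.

ω = 2π·131/60 = 13.72 rad/s, so T = P/ω = 626×10³ / 13.72 = 45630 N·m.
J = π(d_o⁴ − d_i⁴)/32 = π(0.478⁴ − 0.328⁴)/32 = 3.989×10^-3 m⁴.
Shear stress varies linearly with radius: τ = T·r/J = 45630 × 0.220 / 3.989×10^-3 = 2.517×10^6 Pa.

2.52e6 Pa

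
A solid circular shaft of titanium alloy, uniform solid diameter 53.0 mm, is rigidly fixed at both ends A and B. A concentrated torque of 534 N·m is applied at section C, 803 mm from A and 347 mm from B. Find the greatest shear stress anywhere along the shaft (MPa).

12.8 MPa

With uniform GJ and both ends fixed, compatibility θ_AC = θ_CB gives T_A·a = T_B·b, together with T_A + T_B = T₀.
T_A = T₀·b/(a+b) = 534.0·347/1150 = 161.1 N·m; T_B = 372.9 N·m.
τ in each portion: τ_AC = 5.51×10^6 Pa, τ_CB = 1.28×10^7 Pa; maximum is in CB.
τ_max = T_CB·r/J = 372.9·0.0265/7.75×10^-7 = 1.276×10^7 Pa.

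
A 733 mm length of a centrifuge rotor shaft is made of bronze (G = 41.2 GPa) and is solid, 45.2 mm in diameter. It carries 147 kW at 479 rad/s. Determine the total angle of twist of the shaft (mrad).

ω = 479 rad/s, so T = P/ω = 147×10³ / 479.0 = 306.9 N·m.
J = πd⁴/32 = π(0.0452)⁴/32 = 4.098×10^-7 m⁴.
θ = T·L/(G·J) = 306.9 × 0.733 / (41.2×10⁹ × 4.098×10^-7) = 0.01332 rad.

13.3 mrad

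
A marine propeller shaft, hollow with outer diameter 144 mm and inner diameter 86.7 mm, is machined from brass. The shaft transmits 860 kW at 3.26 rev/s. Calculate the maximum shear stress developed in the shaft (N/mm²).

ω = 2π·3.26 = 20.48 rad/s, so T = P/ω = 860×10³ / 20.48 = 41990 N·m.
J = π(d_o⁴ − d_i⁴)/32 = π(0.144⁴ − 0.0867⁴)/32 = 3.667×10^-5 m⁴.
τ_max = T·r/J = 41990 × 0.0720 / 3.667×10^-5 = 8.245×10^7 Pa.

82.4 N/mm²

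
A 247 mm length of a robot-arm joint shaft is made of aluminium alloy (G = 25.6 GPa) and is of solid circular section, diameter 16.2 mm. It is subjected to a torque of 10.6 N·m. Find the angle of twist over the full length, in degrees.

0.867°

J = πd⁴/32 = π(0.0162)⁴/32 = 6.762×10^-9 m⁴.
θ = T·L/(G·J) = 10.60 × 0.247 / (25.6×10⁹ × 6.762×10^-9) = 0.01513 rad.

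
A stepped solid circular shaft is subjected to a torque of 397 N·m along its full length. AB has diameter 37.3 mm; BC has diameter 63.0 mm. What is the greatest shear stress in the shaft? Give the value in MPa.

39.0 MPa

Under the same torque, τ_max = 16T/(πd³) is largest where d is smallest — segment AB (d = 37.3 mm).
τ_max = 16·397.0/(π·(0.0373)³) = 3.896×10^7 Pa.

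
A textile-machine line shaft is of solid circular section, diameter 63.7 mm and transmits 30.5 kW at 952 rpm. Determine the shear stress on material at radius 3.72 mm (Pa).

704000 Pa

ω = 2π·952/60 = 99.69 rad/s, so T = P/ω = 30.5×10³ / 99.69 = 305.9 N·m.
J = πd⁴/32 = π(0.0637)⁴/32 = 1.616×10^-6 m⁴.
Shear stress varies linearly with radius: τ = T·r/J = 305.9 × 0.00372 / 1.616×10^-6 = 7.041×10^5 Pa.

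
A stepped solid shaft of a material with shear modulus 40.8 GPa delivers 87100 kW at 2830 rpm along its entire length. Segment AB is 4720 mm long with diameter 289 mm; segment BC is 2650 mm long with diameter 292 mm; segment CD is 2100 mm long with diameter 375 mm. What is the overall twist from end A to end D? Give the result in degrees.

ω = 2π·2830/60 = 296.4 rad/s, so T = P/ω = 87100×10³ / 296.4 = 293900 N·m.
J_AB = π(0.289)⁴/32 = 6.85×10^-4 m⁴; J_BC = π(0.292)⁴/32 = 7.14×10^-4 m⁴; J_CD = π(0.375)⁴/32 = 1.94×10^-3 m⁴.
θ = (T/G)·Σ L_i/J_i = (293900/40.8×10⁹)·(4.72/6.85×10^-4 + 2.65/7.14×10^-4 + 2.10/1.94×10^-3) = 0.08418 rad.

4.82°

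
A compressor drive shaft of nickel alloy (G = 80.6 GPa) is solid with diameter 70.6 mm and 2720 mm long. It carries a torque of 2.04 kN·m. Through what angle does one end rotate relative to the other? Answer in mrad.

J = πd⁴/32 = π(0.0706)⁴/32 = 2.439×10^-6 m⁴.
θ = T·L/(G·J) = 2040 × 2.72 / (80.6×10⁹ × 2.439×10^-6) = 0.02823 rad.

28.2 mrad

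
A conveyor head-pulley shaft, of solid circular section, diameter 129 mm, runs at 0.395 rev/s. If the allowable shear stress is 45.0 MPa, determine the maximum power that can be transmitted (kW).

J = πd⁴/32 = π(0.129)⁴/32 = 2.719×10^-5 m⁴.
T_max = τ_allow·J/r = 4.50×10^7 × 2.719×10^-5 / 0.0645 = 18970 N·m.
ω = 2π·0.395 = 2.482 rad/s, so P_max = T_max·ω = 4.707×10^4 W.

47.1 kW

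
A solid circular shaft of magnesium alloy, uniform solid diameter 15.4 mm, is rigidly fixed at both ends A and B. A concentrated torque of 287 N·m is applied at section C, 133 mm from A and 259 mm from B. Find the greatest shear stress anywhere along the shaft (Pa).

With uniform GJ and both ends fixed, compatibility θ_AC = θ_CB gives T_A·a = T_B·b, together with T_A + T_B = T₀.
T_A = T₀·b/(a+b) = 287.0·259/392.0 = 189.6 N·m; T_B = 97.38 N·m.
τ in each portion: τ_AC = 2.64×10^8 Pa, τ_CB = 1.36×10^8 Pa; maximum is in AC.
τ_max = T_AC·r/J = 189.6·0.00770/5.52×10^-9 = 2.644×10^8 Pa.

2.64e8 Pa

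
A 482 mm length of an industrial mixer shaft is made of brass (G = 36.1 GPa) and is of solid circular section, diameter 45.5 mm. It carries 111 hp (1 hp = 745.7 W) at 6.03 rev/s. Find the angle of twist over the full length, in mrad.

69.3 mrad

ω = 2π·6.03 = 37.89 rad/s, so T = P/ω = 111×745.7 / 37.89 = 2185 N·m.
J = πd⁴/32 = π(0.0455)⁴/32 = 4.208×10^-7 m⁴.
θ = T·L/(G·J) = 2185 × 0.482 / (36.1×10⁹ × 4.208×10^-7) = 0.06932 rad.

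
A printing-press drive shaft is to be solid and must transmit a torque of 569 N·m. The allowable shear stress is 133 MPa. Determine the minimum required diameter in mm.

27.9 mm

For a solid shaft τ_max = 16T/(πd³), so d = (16T/(π τ_allow))^(1/3) = (16·569.0/(π·1.33×10^8))^(1/3) = 0.02793 m.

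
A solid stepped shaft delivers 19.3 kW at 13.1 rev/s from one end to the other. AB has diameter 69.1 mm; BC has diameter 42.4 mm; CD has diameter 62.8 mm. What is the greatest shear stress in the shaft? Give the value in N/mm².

15.7 N/mm²

ω = 2π·13.1 = 82.31 rad/s, so T = P/ω = 19.3×10³ / 82.31 = 234.5 N·m.
Under the same torque, τ_max = 16T/(πd³) is largest where d is smallest — segment BC (d = 42.4 mm).
τ_max = 16·234.5/(π·(0.0424)³) = 1.567×10^7 Pa.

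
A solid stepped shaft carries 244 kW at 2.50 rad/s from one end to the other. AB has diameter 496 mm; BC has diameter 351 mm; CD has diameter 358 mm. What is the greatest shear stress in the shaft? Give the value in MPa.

11.5 MPa

ω = 2.50 rad/s, so T = P/ω = 244×10³ / 2.500 = 97600 N·m.
Under the same torque, τ_max = 16T/(πd³) is largest where d is smallest — segment BC (d = 351 mm).
τ_max = 16·97600/(π·(0.351)³) = 1.149×10^7 Pa.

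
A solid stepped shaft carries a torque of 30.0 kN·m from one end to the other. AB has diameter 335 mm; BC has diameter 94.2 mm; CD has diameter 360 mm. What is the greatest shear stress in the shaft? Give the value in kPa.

183000 kPa

Under the same torque, τ_max = 16T/(πd³) is largest where d is smallest — segment BC (d = 94.2 mm).
τ_max = 16·30000/(π·(0.0942)³) = 1.828×10^8 Pa.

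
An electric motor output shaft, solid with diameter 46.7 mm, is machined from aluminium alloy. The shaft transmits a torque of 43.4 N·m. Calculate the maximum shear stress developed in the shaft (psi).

315 psi

J = πd⁴/32 = π(0.0467)⁴/32 = 4.669×10^-7 m⁴.
τ_max = T·r/J = 43.40 × 0.0234 / 4.669×10^-7 = 2.170×10^6 Pa.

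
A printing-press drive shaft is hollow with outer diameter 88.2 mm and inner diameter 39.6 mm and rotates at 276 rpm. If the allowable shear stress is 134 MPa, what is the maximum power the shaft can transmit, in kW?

J = π(d_o⁴ − d_i⁴)/32 = π(0.0882⁴ − 0.0396⁴)/32 = 5.700×10^-6 m⁴.
T_max = τ_allow·J/r = 1.34×10^8 × 5.700×10^-6 / 0.0441 = 17320 N·m.
ω = 2π·276/60 = 28.90 rad/s, so P_max = T_max·ω = 5.006×10^5 W.

501 kW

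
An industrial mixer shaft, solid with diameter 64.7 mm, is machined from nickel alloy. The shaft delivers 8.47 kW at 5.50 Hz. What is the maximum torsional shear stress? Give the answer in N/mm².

ω = 2π·5.50 = 34.56 rad/s, so T = P/ω = 8.47×10³ / 34.56 = 245.1 N·m.
J = πd⁴/32 = π(0.0647)⁴/32 = 1.720×10^-6 m⁴.
τ_max = T·r/J = 245.1 × 0.0324 / 1.720×10^-6 = 4.609×10^6 Pa.

4.61 N/mm²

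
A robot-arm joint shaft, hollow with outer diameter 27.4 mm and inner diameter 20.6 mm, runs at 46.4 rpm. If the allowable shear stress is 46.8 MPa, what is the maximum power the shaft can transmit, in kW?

0.625 kW

J = π(d_o⁴ − d_i⁴)/32 = π(0.0274⁴ − 0.0206⁴)/32 = 3.766×10^-8 m⁴.
T_max = τ_allow·J/r = 4.68×10^7 × 3.766×10^-8 / 0.0137 = 128.6 N·m.
ω = 2π·46.4/60 = 4.859 rad/s, so P_max = T_max·ω = 625.0 W.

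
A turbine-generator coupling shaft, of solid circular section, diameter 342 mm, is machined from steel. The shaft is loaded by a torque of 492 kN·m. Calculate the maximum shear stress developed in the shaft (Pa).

J = πd⁴/32 = π(0.342)⁴/32 = 1.343×10^-3 m⁴.
τ_max = T·r/J = 492000 × 0.171 / 1.343×10^-3 = 6.264×10^7 Pa.

6.26e7 Pa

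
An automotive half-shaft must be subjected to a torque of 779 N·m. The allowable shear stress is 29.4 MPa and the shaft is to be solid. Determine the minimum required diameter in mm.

51.3 mm

For a solid shaft τ_max = 16T/(πd³), so d = (16T/(π τ_allow))^(1/3) = (16·779.0/(π·2.94×10^7))^(1/3) = 0.05129 m.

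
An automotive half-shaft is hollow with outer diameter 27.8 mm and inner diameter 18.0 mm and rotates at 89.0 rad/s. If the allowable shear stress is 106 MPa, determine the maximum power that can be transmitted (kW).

32.8 kW

J = π(d_o⁴ − d_i⁴)/32 = π(0.0278⁴ − 0.0180⁴)/32 = 4.833×10^-8 m⁴.
T_max = τ_allow·J/r = 1.06×10^8 × 4.833×10^-8 / 0.0139 = 368.6 N·m.
ω = 89.0 rad/s, so P_max = T_max·ω = 3.280×10^4 W.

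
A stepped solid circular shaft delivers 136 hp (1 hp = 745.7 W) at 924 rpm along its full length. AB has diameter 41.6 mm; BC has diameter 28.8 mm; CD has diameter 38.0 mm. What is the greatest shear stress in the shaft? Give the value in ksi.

ω = 2π·924/60 = 96.76 rad/s, so T = P/ω = 136×745.7 / 96.76 = 1048 N·m.
Under the same torque, τ_max = 16T/(πd³) is largest where d is smallest — segment BC (d = 28.8 mm).
τ_max = 16·1048/(π·(0.0288)³) = 2.235×10^8 Pa.

32.4 ksi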